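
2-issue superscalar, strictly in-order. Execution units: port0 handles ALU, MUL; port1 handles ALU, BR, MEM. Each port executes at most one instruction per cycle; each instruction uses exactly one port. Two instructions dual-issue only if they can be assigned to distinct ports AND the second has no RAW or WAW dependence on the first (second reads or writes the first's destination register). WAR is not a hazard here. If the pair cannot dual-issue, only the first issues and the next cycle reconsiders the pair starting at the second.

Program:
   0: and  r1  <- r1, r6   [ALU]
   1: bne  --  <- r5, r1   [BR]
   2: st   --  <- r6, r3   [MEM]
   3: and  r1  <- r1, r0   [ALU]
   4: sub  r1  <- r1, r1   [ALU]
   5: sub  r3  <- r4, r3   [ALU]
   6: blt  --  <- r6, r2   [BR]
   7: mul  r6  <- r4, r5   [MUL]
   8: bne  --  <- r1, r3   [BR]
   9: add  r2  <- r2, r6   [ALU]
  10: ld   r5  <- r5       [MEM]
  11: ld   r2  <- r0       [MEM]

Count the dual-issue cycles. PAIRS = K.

PAIRS = 4

c0: i0 and  RAW r1
c1: i1 bne  no-port BR/MEM
c2: i2&i3 st;and  dual
c3: i4&i5 sub;sub  dual
c4: i6&i7 blt;mul  dual
c5: i8&i9 bne;add  dual
c6: i10 ld  no-port MEM/MEM
c7: i11 ld  tail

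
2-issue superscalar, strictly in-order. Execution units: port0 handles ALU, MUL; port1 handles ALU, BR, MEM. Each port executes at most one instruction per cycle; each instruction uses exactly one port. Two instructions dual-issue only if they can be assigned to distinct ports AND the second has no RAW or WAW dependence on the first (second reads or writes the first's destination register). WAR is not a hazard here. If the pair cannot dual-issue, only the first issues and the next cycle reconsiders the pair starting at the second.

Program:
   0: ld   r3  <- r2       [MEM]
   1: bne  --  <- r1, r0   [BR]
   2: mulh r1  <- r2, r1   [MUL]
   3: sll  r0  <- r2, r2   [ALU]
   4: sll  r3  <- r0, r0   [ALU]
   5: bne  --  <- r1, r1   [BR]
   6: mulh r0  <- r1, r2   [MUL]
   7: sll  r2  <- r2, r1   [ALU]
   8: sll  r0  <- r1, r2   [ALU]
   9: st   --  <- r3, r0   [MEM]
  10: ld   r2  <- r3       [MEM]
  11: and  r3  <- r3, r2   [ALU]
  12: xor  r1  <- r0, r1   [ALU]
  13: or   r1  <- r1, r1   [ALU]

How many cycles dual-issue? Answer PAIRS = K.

[0] i0  ld.MEM  -- no-port MEM/BR
[1] i1&i2  bne.BR mulh.MUL  -- pair
[2] i3  sll.ALU  -- RAW r0
[3] i4&i5  sll.ALU bne.BR  -- pair
[4] i6&i7  mulh.MUL sll.ALU  -- pair
[5] i8  sll.ALU  -- RAW r0
[6] i9  st.MEM  -- no-port MEM/MEM
[7] i10  ld.MEM  -- RAW r2
[8] i11&i12  and.ALU xor.ALU  -- pair
[9] i13  or.ALU  -- tail

PAIRS = 4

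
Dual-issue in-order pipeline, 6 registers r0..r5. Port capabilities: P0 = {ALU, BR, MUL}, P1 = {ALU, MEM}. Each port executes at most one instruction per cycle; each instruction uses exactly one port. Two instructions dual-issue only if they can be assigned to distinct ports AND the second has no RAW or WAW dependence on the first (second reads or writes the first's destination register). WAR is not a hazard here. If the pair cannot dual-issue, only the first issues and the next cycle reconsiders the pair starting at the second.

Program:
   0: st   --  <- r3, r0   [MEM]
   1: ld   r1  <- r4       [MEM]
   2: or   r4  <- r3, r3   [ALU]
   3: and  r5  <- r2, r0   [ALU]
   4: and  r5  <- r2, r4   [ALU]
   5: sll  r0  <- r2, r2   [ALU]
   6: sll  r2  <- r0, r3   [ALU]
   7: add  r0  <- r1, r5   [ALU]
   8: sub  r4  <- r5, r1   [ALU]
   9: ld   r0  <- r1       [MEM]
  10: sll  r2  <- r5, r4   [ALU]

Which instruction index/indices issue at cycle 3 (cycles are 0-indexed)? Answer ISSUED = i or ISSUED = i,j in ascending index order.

ISSUED = 4,5

0. st.MEM @i0  | no-port MEM/MEM
1. ld.MEM/or.ALU @i1,i2  | 2-wide
2. and.ALU @i3  | WAW r5
3. and.ALU/sll.ALU @i4,i5  | 2-wide
4. sll.ALU/add.ALU @i6,i7  | 2-wide
5. sub.ALU/ld.MEM @i8,i9  | 2-wide
6. sll.ALU @i10  | tail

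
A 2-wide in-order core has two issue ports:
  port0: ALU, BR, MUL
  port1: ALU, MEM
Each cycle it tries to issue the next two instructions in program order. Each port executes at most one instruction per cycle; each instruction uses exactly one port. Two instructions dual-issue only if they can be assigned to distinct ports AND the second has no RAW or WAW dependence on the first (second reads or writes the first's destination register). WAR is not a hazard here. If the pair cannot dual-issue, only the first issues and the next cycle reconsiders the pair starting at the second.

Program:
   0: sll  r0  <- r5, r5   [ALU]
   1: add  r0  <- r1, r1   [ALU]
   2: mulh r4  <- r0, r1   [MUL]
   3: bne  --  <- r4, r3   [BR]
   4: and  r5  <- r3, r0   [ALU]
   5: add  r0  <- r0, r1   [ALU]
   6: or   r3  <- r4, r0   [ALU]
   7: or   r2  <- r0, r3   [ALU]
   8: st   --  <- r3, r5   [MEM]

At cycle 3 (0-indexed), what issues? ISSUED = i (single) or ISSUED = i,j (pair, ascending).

ISSUED = 3,4

0. sll.ALU @i0  | WAW r0
1. add.ALU @i1  | RAW r0
2. mulh.MUL @i2  | no-port MUL/BR
3. bne.BR;and.ALU @i3/i4  | pair
4. add.ALU @i5  | RAW r0
5. or.ALU @i6  | RAW r3
6. or.ALU;st.MEM @i7/i8  | pair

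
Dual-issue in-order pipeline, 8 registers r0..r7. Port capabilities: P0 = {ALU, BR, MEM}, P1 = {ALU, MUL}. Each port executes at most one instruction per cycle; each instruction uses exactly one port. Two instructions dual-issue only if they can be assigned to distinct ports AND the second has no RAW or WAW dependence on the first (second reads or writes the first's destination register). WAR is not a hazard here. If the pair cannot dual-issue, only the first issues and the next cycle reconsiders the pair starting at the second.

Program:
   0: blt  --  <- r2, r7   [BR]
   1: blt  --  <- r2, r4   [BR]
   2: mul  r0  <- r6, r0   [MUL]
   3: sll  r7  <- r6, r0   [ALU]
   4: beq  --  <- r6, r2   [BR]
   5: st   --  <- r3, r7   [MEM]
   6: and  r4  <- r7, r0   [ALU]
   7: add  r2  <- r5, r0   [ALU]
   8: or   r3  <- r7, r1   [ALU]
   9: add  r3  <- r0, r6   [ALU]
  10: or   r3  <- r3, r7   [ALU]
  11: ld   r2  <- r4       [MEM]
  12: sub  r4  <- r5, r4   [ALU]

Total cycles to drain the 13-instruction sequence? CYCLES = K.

[0] i0  blt  -- no-port BR/BR
[1] i1+i2  blt mul  -- 2-wide
[2] i3+i4  sll beq  -- 2-wide
[3] i5+i6  st and  -- 2-wide
[4] i7+i8  add or  -- 2-wide
[5] i9  add  -- RAW+WAW r3
[6] i10+i11  or ld  -- 2-wide
[7] i12  sub  -- tail

CYCLES = 8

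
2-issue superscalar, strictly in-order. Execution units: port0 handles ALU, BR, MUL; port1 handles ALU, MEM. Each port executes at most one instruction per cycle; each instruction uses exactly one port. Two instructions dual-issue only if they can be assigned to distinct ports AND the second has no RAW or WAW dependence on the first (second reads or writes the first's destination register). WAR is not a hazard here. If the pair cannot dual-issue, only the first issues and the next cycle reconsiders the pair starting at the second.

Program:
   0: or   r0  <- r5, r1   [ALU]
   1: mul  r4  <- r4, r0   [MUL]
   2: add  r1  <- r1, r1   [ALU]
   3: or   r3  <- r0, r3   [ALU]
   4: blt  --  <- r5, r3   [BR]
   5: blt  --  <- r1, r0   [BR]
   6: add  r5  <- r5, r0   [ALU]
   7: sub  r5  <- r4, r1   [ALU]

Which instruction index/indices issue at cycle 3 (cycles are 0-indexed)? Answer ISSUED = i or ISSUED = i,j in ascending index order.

[0] i0  or  -- RAW r0
[1] i1&i2  mul+add  -- 2-wide
[2] i3  or  -- RAW r3
[3] i4  blt  -- no-port BR/BR
[4] i5&i6  blt+add  -- 2-wide
[5] i7  sub  -- tail

ISSUED = 4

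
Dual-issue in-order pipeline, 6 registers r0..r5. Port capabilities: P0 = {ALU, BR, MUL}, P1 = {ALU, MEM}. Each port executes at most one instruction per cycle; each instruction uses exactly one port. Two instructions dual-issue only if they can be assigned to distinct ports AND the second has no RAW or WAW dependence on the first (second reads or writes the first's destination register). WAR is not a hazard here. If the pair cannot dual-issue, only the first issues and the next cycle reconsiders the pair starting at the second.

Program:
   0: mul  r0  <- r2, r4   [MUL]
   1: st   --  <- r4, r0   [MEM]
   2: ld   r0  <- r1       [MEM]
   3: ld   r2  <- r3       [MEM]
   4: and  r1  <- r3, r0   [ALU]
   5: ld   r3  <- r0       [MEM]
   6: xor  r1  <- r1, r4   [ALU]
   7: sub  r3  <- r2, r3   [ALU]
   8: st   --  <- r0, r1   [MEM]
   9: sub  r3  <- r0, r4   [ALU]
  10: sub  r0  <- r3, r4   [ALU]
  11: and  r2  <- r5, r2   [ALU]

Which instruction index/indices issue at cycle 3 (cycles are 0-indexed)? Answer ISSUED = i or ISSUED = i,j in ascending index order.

#0 head=0: mul.MUL i0 RAW r0
#1 head=1: st.MEM i1 no-port MEM/MEM
#2 head=2: ld.MEM i2 no-port MEM/MEM
#3 head=3: ld.MEM;and.ALU i3+i4 2-wide
#4 head=5: ld.MEM;xor.ALU i5+i6 2-wide
#5 head=7: sub.ALU;st.MEM i7+i8 2-wide
#6 head=9: sub.ALU i9 RAW r3
#7 head=10: sub.ALU;and.ALU i10+i11 2-wide

ISSUED = 3,4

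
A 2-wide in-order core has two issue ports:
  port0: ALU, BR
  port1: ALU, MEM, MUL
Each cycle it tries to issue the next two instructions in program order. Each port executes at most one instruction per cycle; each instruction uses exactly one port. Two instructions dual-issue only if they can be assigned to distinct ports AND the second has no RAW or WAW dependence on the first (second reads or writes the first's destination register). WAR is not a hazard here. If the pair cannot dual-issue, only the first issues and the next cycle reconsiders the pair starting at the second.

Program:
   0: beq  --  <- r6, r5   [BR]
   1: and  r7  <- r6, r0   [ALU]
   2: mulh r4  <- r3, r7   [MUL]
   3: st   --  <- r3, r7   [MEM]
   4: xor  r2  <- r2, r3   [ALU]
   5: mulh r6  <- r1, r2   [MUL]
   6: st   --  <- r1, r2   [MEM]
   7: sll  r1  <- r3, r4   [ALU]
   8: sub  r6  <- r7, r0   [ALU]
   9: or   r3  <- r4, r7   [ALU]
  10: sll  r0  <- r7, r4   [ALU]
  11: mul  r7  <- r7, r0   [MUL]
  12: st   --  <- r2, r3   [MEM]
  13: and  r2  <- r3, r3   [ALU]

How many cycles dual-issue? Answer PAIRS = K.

  cy0 -> i0/i1 (beq and) dual
  cy1 -> i2 (mulh) no-port MUL/MEM
  cy2 -> i3/i4 (st xor) dual
  cy3 -> i5 (mulh) no-port MUL/MEM
  cy4 -> i6/i7 (st sll) dual
  cy5 -> i8/i9 (sub or) dual
  cy6 -> i10 (sll) RAW r0
  cy7 -> i11 (mul) no-port MUL/MEM
  cy8 -> i12/i13 (st and) dual

PAIRS = 5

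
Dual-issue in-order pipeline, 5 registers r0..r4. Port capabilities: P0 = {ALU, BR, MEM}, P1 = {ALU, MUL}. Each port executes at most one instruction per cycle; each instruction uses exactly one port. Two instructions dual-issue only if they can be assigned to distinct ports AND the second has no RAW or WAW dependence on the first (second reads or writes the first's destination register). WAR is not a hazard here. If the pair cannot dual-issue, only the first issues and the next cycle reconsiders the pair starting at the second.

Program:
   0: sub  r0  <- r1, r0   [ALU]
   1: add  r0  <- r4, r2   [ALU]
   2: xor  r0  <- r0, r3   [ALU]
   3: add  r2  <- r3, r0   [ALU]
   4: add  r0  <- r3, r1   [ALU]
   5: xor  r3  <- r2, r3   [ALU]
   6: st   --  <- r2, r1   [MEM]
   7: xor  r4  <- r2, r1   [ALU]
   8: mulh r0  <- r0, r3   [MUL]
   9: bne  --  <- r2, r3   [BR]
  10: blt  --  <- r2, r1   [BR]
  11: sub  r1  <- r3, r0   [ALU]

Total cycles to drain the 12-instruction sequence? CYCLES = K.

CYCLES = 8

c0: i0 sub.ALU  WAW r0
c1: i1 add.ALU  RAW+WAW r0
c2: i2 xor.ALU  RAW r0
c3: i3/i4 add.ALU add.ALU  2-wide
c4: i5/i6 xor.ALU st.MEM  2-wide
c5: i7/i8 xor.ALU mulh.MUL  2-wide
c6: i9 bne.BR  no-port BR/BR
c7: i10/i11 blt.BR sub.ALU  2-wide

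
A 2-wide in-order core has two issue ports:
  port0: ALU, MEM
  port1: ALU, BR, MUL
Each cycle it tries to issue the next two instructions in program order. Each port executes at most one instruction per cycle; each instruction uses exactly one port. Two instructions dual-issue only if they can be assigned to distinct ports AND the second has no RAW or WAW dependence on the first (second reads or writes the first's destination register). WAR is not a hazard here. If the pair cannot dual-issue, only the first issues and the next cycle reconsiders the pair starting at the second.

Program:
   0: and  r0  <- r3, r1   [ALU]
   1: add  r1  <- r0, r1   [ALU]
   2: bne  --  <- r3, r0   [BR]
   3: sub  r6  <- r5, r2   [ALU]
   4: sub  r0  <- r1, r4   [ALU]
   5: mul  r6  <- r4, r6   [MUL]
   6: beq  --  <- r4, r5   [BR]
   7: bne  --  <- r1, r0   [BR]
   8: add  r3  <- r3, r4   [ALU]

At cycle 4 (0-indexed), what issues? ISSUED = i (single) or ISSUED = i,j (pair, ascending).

0. and @i0  | RAW r0
1. add;bne @i1&i2  | dual
2. sub;sub @i3&i4  | dual
3. mul @i5  | no-port MUL/BR
4. beq @i6  | no-port BR/BR
5. bne;add @i7&i8  | dual

ISSUED = 6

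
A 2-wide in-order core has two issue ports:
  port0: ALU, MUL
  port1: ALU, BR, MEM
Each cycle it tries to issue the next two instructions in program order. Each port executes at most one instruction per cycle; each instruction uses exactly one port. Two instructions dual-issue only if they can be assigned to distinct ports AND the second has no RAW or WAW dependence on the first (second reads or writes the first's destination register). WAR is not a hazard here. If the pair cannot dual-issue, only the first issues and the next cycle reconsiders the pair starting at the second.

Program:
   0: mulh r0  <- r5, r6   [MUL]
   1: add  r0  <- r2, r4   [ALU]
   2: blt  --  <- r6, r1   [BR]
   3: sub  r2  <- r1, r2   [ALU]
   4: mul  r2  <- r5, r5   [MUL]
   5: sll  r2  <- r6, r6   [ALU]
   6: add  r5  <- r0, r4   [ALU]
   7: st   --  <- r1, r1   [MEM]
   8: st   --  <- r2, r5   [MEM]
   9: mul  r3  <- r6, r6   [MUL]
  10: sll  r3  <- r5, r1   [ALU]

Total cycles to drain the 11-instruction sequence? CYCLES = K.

CYCLES = 8

t=0 i0:mulh.MUL ; WAW r0
t=1 i1/i2:add.ALU blt.BR ; 2-wide
t=2 i3:sub.ALU ; WAW r2
t=3 i4:mul.MUL ; WAW r2
t=4 i5/i6:sll.ALU add.ALU ; 2-wide
t=5 i7:st.MEM ; no-port MEM/MEM
t=6 i8/i9:st.MEM mul.MUL ; 2-wide
t=7 i10:sll.ALU ; tail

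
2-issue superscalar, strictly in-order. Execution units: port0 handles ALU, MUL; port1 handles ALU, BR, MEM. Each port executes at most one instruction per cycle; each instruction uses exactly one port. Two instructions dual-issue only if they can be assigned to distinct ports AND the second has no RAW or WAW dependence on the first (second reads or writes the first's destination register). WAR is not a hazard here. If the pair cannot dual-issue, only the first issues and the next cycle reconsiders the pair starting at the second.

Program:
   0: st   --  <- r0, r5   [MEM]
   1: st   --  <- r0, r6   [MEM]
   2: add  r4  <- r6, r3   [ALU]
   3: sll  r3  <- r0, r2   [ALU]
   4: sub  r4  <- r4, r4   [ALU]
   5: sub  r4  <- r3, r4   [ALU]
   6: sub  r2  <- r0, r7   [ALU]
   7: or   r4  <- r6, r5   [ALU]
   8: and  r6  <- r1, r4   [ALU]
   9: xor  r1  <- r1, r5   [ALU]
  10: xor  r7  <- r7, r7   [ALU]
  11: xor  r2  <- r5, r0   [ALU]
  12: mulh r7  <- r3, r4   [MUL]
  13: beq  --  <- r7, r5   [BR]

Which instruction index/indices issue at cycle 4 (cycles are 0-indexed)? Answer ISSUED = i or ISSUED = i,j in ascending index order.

t=0 i0:st ; no-port MEM/MEM
t=1 i1&i2:st;add ; pair
t=2 i3&i4:sll;sub ; pair
t=3 i5&i6:sub;sub ; pair
t=4 i7:or ; RAW r4
t=5 i8&i9:and;xor ; pair
t=6 i10&i11:xor;xor ; pair
t=7 i12:mulh ; RAW r7
t=8 i13:beq ; tail

ISSUED = 7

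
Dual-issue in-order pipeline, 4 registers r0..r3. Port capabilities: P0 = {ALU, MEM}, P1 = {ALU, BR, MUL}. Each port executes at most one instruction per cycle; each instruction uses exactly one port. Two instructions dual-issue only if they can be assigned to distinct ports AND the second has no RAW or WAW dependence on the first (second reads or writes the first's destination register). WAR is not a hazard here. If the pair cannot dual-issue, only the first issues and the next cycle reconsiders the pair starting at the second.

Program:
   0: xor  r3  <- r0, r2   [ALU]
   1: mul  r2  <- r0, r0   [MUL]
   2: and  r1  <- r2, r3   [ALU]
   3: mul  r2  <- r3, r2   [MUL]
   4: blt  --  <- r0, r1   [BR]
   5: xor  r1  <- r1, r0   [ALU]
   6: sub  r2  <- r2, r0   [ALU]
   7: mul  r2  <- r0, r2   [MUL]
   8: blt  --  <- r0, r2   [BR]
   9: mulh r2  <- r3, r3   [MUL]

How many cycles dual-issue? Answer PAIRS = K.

PAIRS = 3

  cy0 -> i0&i1 (xor mul) 2-wide
  cy1 -> i2&i3 (and mul) 2-wide
  cy2 -> i4&i5 (blt xor) 2-wide
  cy3 -> i6 (sub) RAW+WAW r2
  cy4 -> i7 (mul) no-port MUL/BR
  cy5 -> i8 (blt) no-port BR/MUL
  cy6 -> i9 (mulh) tail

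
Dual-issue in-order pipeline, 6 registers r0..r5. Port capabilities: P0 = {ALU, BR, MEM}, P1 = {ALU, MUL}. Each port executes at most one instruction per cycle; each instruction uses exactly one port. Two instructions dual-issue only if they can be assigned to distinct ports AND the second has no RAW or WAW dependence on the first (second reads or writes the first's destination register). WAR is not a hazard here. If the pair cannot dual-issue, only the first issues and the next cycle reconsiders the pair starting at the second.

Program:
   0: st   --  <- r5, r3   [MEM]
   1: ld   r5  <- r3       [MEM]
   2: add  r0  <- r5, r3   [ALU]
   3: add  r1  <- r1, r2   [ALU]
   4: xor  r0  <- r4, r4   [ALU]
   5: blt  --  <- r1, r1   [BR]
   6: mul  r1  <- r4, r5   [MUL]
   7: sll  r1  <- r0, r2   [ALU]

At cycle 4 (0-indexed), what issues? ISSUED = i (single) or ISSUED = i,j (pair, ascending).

  cy0 -> i0 (st) no-port MEM/MEM
  cy1 -> i1 (ld) RAW r5
  cy2 -> i2&i3 (add+add) pair
  cy3 -> i4&i5 (xor+blt) pair
  cy4 -> i6 (mul) WAW r1
  cy5 -> i7 (sll) tail

ISSUED = 6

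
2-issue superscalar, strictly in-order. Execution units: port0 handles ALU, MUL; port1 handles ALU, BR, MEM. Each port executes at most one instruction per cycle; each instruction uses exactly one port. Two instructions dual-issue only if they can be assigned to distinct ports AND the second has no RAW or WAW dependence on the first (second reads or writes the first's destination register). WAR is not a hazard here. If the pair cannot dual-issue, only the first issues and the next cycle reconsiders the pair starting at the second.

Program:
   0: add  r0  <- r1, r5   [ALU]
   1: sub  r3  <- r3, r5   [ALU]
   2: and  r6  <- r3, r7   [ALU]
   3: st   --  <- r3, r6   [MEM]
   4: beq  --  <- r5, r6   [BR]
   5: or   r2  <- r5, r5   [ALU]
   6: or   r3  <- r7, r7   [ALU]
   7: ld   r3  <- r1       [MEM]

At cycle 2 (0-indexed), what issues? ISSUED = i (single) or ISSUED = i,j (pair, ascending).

0. add.ALU+sub.ALU @i0&i1  | 2-wide
1. and.ALU @i2  | RAW r6
2. st.MEM @i3  | no-port MEM/BR
3. beq.BR+or.ALU @i4&i5  | 2-wide
4. or.ALU @i6  | WAW r3
5. ld.MEM @i7  | tail

ISSUED = 3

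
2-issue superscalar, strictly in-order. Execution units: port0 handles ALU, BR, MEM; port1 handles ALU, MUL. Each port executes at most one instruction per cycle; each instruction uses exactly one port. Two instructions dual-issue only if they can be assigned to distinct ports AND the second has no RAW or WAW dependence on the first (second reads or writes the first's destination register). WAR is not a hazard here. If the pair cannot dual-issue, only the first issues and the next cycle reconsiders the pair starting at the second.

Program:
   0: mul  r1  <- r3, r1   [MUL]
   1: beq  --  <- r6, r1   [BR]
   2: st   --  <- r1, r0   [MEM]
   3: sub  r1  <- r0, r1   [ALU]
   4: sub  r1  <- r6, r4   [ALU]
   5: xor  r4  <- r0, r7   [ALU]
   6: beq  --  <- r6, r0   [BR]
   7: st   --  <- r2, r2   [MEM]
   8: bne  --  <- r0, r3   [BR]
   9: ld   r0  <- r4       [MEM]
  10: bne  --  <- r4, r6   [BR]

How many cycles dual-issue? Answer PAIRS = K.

PAIRS = 2

[0] i0  mul  -- RAW r1
[1] i1  beq  -- no-port BR/MEM
[2] i2+i3  st/sub  -- pair
[3] i4+i5  sub/xor  -- pair
[4] i6  beq  -- no-port BR/MEM
[5] i7  st  -- no-port MEM/BR
[6] i8  bne  -- no-port BR/MEM
[7] i9  ld  -- no-port MEM/BR
[8] i10  bne  -- tail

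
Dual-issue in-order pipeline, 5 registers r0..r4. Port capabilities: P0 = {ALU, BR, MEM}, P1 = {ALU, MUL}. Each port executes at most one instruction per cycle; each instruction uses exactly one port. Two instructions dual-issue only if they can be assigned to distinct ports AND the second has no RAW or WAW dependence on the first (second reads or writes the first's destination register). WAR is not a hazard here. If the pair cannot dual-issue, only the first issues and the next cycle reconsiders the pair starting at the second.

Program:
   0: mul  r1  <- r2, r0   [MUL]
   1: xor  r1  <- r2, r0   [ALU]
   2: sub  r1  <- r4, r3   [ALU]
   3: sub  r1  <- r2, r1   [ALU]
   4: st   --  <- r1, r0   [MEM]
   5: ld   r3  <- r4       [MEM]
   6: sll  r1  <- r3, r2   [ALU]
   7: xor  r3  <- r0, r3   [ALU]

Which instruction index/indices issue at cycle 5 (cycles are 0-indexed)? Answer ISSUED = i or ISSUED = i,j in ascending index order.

#0 head=0: mul.MUL i0 WAW r1
#1 head=1: xor.ALU i1 WAW r1
#2 head=2: sub.ALU i2 RAW+WAW r1
#3 head=3: sub.ALU i3 RAW r1
#4 head=4: st.MEM i4 no-port MEM/MEM
#5 head=5: ld.MEM i5 RAW r3
#6 head=6: sll.ALU xor.ALU i6,i7 dual

ISSUED = 5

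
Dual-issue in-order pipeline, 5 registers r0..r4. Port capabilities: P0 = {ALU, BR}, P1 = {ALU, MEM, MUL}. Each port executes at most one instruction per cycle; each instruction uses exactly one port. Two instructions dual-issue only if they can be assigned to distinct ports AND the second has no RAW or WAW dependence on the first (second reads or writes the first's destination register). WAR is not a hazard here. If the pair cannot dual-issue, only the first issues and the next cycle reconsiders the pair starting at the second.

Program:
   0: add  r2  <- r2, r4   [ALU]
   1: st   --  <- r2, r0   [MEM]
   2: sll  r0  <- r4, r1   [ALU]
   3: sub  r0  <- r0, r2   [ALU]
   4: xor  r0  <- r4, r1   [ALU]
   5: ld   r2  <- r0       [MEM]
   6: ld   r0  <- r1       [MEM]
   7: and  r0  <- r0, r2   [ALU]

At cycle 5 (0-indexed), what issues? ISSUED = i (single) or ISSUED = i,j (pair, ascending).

ISSUED = 6

  cy0 -> i0 (add.ALU) RAW r2
  cy1 -> i1&i2 (st.MEM/sll.ALU) 2-wide
  cy2 -> i3 (sub.ALU) WAW r0
  cy3 -> i4 (xor.ALU) RAW r0
  cy4 -> i5 (ld.MEM) no-port MEM/MEM
  cy5 -> i6 (ld.MEM) RAW+WAW r0
  cy6 -> i7 (and.ALU) tail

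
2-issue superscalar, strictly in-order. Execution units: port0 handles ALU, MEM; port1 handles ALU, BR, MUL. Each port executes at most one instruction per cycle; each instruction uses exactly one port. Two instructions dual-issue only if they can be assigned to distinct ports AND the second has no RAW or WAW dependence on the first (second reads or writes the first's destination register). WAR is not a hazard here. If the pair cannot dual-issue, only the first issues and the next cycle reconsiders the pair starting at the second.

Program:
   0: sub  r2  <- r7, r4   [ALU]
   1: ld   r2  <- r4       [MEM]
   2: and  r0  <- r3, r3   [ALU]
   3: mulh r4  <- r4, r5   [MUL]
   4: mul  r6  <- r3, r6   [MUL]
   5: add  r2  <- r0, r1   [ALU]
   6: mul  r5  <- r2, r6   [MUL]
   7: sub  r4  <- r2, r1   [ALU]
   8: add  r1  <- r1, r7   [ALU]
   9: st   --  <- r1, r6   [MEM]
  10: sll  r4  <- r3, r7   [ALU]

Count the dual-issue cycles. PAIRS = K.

[0] i0  sub  -- WAW r2
[1] i1&i2  ld;and  -- dual
[2] i3  mulh  -- no-port MUL/MUL
[3] i4&i5  mul;add  -- dual
[4] i6&i7  mul;sub  -- dual
[5] i8  add  -- RAW r1
[6] i9&i10  st;sll  -- dual

PAIRS = 4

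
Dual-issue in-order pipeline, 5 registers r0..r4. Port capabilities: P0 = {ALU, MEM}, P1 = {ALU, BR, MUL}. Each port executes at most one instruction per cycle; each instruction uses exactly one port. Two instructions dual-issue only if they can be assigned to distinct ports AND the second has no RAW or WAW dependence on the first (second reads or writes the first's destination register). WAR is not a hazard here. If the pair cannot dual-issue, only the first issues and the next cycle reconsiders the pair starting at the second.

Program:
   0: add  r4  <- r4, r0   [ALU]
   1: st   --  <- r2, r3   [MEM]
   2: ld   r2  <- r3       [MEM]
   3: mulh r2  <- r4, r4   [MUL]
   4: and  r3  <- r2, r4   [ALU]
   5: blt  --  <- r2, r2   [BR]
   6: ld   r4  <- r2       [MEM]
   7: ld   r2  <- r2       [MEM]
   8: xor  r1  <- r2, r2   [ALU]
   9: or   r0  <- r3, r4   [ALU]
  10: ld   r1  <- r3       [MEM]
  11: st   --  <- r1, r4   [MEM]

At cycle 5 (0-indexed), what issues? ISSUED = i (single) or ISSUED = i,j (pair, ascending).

ISSUED = 7

[0] i0/i1  add+st  -- 2-wide
[1] i2  ld  -- WAW r2
[2] i3  mulh  -- RAW r2
[3] i4/i5  and+blt  -- 2-wide
[4] i6  ld  -- no-port MEM/MEM
[5] i7  ld  -- RAW r2
[6] i8/i9  xor+or  -- 2-wide
[7] i10  ld  -- no-port MEM/MEM
[8] i11  st  -- tail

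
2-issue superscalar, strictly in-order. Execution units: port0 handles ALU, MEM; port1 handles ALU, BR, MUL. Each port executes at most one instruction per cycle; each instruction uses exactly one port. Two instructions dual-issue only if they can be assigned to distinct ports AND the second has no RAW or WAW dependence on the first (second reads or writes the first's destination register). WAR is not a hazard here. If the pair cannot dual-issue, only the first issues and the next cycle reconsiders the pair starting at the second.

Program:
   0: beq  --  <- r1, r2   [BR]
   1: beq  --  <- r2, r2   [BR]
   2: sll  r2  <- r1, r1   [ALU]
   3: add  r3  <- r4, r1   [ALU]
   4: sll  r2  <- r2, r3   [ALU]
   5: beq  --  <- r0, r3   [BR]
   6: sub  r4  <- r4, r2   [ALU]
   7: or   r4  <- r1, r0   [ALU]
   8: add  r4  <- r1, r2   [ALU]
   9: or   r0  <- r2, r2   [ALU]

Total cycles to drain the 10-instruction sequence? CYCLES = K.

0. beq.BR @i0  | no-port BR/BR
1. beq.BR+sll.ALU @i1+i2  | pair
2. add.ALU @i3  | RAW r3
3. sll.ALU+beq.BR @i4+i5  | pair
4. sub.ALU @i6  | WAW r4
5. or.ALU @i7  | WAW r4
6. add.ALU+or.ALU @i8+i9  | pair

CYCLES = 7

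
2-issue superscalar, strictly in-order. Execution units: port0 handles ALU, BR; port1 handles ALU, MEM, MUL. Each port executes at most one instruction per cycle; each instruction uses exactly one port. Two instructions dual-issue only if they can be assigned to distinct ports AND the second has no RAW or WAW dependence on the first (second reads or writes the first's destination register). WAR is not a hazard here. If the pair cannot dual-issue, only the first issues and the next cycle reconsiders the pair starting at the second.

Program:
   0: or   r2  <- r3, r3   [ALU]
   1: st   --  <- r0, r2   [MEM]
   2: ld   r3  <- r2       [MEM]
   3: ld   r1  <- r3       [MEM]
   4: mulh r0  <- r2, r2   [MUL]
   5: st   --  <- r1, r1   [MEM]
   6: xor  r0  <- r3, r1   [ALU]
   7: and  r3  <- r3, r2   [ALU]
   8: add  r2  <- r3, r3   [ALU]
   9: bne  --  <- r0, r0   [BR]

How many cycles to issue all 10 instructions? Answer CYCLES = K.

CYCLES = 8

  cy0 -> i0 (or) RAW r2
  cy1 -> i1 (st) no-port MEM/MEM
  cy2 -> i2 (ld) no-port MEM/MEM
  cy3 -> i3 (ld) no-port MEM/MUL
  cy4 -> i4 (mulh) no-port MUL/MEM
  cy5 -> i5,i6 (st xor) pair
  cy6 -> i7 (and) RAW r3
  cy7 -> i8,i9 (add bne) pair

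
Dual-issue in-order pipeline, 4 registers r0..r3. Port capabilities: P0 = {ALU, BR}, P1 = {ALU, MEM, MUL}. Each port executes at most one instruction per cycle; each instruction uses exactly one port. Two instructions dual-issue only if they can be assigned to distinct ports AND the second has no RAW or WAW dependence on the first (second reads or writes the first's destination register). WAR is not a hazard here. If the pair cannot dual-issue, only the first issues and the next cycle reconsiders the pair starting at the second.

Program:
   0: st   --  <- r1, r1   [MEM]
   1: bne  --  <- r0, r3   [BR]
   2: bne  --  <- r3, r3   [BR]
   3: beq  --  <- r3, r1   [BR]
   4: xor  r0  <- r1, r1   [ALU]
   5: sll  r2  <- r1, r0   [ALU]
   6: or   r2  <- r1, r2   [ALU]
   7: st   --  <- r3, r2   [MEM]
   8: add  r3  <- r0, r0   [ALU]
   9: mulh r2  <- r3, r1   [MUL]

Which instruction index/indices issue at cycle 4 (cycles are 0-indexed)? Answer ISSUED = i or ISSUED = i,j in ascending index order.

ISSUED = 6

#0 head=0: st;bne i0,i1 pair
#1 head=2: bne i2 no-port BR/BR
#2 head=3: beq;xor i3,i4 pair
#3 head=5: sll i5 RAW+WAW r2
#4 head=6: or i6 RAW r2
#5 head=7: st;add i7,i8 pair
#6 head=9: mulh i9 tail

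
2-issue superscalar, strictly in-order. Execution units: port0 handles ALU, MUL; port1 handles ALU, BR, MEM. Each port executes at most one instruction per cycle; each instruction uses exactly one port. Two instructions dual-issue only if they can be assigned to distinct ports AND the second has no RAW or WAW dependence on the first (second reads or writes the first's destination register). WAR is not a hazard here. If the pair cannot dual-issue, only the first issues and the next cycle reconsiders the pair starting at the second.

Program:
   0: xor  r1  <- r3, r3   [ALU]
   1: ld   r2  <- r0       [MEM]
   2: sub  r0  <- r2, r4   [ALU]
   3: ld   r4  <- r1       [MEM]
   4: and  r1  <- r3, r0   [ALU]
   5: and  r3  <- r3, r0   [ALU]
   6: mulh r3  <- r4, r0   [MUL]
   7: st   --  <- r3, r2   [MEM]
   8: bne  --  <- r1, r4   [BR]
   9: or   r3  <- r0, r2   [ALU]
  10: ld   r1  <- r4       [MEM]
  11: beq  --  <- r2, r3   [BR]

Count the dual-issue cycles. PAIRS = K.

PAIRS = 4

c0: i0+i1 xor;ld  pair
c1: i2+i3 sub;ld  pair
c2: i4+i5 and;and  pair
c3: i6 mulh  RAW r3
c4: i7 st  no-port MEM/BR
c5: i8+i9 bne;or  pair
c6: i10 ld  no-port MEM/BR
c7: i11 beq  tail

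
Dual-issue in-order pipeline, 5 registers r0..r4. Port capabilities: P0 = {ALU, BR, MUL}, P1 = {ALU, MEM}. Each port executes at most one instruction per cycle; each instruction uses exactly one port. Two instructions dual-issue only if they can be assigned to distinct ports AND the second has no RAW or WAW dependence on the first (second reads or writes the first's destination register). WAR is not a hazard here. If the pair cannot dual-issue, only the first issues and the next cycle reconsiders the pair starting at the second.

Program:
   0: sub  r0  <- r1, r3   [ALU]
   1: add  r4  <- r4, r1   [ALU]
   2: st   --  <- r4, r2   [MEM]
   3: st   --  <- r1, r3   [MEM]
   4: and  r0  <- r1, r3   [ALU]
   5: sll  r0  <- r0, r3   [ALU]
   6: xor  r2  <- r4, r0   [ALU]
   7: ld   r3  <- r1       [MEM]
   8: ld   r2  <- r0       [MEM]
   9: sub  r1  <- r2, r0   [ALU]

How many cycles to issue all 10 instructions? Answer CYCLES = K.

CYCLES = 7

0. sub.ALU;add.ALU @i0&i1  | dual
1. st.MEM @i2  | no-port MEM/MEM
2. st.MEM;and.ALU @i3&i4  | dual
3. sll.ALU @i5  | RAW r0
4. xor.ALU;ld.MEM @i6&i7  | dual
5. ld.MEM @i8  | RAW r2
6. sub.ALU @i9  | tail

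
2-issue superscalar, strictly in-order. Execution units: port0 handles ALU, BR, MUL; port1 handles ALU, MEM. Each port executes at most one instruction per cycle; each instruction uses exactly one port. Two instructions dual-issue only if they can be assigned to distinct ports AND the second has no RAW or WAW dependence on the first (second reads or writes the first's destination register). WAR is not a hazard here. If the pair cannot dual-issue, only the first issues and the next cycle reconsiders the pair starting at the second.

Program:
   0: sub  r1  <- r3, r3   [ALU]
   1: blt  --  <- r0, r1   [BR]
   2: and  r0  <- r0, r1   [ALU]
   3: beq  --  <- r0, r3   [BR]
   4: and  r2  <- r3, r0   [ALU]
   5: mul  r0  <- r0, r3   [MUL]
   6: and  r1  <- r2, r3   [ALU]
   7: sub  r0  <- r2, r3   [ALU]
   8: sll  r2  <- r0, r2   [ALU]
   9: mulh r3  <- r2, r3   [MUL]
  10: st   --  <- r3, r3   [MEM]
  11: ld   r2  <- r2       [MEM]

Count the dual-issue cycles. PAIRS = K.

PAIRS = 3

  cy0 -> i0 (sub) RAW r1
  cy1 -> i1,i2 (blt+and) dual
  cy2 -> i3,i4 (beq+and) dual
  cy3 -> i5,i6 (mul+and) dual
  cy4 -> i7 (sub) RAW r0
  cy5 -> i8 (sll) RAW r2
  cy6 -> i9 (mulh) RAW r3
  cy7 -> i10 (st) no-port MEM/MEM
  cy8 -> i11 (ld) tail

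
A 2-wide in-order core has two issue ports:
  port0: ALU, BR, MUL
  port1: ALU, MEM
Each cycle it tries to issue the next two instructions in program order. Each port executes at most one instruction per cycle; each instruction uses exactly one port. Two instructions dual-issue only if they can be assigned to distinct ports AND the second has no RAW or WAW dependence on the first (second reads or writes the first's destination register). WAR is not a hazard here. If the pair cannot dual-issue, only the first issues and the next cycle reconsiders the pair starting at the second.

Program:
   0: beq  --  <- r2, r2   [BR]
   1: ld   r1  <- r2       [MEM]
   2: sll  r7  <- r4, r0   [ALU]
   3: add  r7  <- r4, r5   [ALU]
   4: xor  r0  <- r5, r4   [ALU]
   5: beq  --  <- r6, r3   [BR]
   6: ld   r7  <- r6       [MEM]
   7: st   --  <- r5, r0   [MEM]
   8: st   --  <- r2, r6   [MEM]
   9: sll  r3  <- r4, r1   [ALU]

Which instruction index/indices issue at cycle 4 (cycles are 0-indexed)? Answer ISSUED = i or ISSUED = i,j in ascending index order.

  cy0 -> i0+i1 (beq ld) dual
  cy1 -> i2 (sll) WAW r7
  cy2 -> i3+i4 (add xor) dual
  cy3 -> i5+i6 (beq ld) dual
  cy4 -> i7 (st) no-port MEM/MEM
  cy5 -> i8+i9 (st sll) dual

ISSUED = 7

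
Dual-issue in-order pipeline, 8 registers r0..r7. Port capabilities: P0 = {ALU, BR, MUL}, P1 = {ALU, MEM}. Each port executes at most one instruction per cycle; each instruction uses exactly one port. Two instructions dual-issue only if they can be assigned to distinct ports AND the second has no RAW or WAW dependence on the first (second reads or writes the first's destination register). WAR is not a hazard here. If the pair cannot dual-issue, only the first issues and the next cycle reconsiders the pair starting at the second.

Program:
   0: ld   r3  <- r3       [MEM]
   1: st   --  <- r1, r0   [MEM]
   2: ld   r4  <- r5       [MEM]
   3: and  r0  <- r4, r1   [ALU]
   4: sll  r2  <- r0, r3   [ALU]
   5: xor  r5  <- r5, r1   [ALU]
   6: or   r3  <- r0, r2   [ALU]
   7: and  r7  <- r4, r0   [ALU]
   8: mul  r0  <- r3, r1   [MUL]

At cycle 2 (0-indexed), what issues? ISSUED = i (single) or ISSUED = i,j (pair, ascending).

  cy0 -> i0 (ld) no-port MEM/MEM
  cy1 -> i1 (st) no-port MEM/MEM
  cy2 -> i2 (ld) RAW r4
  cy3 -> i3 (and) RAW r0
  cy4 -> i4,i5 (sll xor) 2-wide
  cy5 -> i6,i7 (or and) 2-wide
  cy6 -> i8 (mul) tail

ISSUED = 2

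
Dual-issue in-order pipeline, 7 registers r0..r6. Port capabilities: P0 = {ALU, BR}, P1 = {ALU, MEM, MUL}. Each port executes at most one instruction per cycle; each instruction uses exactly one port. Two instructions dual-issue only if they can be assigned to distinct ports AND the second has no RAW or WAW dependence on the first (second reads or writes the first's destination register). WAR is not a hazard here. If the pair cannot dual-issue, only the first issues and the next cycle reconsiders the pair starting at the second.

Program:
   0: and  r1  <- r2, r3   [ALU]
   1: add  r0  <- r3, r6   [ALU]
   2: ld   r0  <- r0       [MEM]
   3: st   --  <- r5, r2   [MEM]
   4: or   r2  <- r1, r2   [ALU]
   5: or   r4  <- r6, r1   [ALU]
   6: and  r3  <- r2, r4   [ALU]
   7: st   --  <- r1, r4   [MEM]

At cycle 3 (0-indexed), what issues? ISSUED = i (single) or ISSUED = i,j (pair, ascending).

ISSUED = 5

t=0 i0,i1:and.ALU add.ALU ; dual
t=1 i2:ld.MEM ; no-port MEM/MEM
t=2 i3,i4:st.MEM or.ALU ; dual
t=3 i5:or.ALU ; RAW r4
t=4 i6,i7:and.ALU st.MEM ; dual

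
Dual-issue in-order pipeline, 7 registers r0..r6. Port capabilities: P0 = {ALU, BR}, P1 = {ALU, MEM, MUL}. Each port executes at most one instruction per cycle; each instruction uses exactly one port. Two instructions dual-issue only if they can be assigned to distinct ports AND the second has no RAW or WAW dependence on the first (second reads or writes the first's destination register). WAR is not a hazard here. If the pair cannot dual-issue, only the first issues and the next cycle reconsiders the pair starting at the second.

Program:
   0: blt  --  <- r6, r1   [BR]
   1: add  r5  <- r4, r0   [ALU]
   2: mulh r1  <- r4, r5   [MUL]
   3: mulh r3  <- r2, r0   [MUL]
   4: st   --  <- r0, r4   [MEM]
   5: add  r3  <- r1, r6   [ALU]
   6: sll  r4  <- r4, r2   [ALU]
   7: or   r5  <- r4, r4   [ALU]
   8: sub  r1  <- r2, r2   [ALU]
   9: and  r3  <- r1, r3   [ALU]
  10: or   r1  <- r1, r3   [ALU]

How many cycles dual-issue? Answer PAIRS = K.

PAIRS = 3

c0: i0&i1 blt+add  dual
c1: i2 mulh  no-port MUL/MUL
c2: i3 mulh  no-port MUL/MEM
c3: i4&i5 st+add  dual
c4: i6 sll  RAW r4
c5: i7&i8 or+sub  dual
c6: i9 and  RAW r3
c7: i10 or  tail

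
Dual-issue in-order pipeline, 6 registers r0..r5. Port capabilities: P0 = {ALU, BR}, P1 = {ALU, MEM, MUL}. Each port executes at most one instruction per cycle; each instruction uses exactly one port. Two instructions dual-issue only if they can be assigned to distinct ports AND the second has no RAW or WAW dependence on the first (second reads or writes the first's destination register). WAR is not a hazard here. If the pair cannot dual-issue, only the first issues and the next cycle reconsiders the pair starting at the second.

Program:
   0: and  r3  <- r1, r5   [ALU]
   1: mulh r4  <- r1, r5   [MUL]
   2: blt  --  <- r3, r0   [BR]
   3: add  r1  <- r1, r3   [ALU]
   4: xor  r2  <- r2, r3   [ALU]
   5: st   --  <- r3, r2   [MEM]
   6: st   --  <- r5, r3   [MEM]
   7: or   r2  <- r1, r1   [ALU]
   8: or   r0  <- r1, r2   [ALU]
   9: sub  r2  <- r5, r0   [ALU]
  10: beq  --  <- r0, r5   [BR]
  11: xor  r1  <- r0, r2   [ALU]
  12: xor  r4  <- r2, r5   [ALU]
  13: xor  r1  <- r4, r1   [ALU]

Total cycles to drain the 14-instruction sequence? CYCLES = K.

t=0 i0/i1:and.ALU mulh.MUL ; 2-wide
t=1 i2/i3:blt.BR add.ALU ; 2-wide
t=2 i4:xor.ALU ; RAW r2
t=3 i5:st.MEM ; no-port MEM/MEM
t=4 i6/i7:st.MEM or.ALU ; 2-wide
t=5 i8:or.ALU ; RAW r0
t=6 i9/i10:sub.ALU beq.BR ; 2-wide
t=7 i11/i12:xor.ALU xor.ALU ; 2-wide
t=8 i13:xor.ALU ; tail

CYCLES = 9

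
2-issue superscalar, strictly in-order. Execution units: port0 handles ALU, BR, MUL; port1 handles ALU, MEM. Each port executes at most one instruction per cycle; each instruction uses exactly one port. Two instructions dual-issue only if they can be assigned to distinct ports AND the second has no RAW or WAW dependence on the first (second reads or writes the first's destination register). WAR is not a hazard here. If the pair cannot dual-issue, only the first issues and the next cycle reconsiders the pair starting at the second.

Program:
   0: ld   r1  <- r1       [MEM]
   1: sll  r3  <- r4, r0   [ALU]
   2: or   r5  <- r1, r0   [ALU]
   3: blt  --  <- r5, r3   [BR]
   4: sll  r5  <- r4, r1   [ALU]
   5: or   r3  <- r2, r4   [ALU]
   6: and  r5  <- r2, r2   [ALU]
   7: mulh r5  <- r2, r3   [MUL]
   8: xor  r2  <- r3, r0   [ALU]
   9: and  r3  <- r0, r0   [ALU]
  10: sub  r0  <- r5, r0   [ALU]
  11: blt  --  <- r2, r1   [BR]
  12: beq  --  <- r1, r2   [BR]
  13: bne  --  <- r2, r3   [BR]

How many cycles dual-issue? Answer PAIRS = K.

PAIRS = 5

  cy0 -> i0&i1 (ld.MEM/sll.ALU) dual
  cy1 -> i2 (or.ALU) RAW r5
  cy2 -> i3&i4 (blt.BR/sll.ALU) dual
  cy3 -> i5&i6 (or.ALU/and.ALU) dual
  cy4 -> i7&i8 (mulh.MUL/xor.ALU) dual
  cy5 -> i9&i10 (and.ALU/sub.ALU) dual
  cy6 -> i11 (blt.BR) no-port BR/BR
  cy7 -> i12 (beq.BR) no-port BR/BR
  cy8 -> i13 (bne.BR) tail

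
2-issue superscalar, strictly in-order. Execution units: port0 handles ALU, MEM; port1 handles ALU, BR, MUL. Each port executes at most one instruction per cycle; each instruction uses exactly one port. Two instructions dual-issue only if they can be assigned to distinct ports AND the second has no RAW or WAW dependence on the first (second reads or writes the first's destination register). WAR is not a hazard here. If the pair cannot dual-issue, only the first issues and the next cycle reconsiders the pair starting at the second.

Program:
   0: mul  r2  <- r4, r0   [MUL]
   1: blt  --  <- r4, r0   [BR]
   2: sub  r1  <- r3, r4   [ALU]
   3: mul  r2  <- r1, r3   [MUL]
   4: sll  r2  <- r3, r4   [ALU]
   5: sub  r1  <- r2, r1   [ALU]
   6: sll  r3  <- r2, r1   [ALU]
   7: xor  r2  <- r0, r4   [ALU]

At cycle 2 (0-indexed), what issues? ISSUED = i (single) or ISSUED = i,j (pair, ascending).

t=0 i0:mul.MUL ; no-port MUL/BR
t=1 i1+i2:blt.BR;sub.ALU ; dual
t=2 i3:mul.MUL ; WAW r2
t=3 i4:sll.ALU ; RAW r2
t=4 i5:sub.ALU ; RAW r1
t=5 i6+i7:sll.ALU;xor.ALU ; dual

ISSUED = 3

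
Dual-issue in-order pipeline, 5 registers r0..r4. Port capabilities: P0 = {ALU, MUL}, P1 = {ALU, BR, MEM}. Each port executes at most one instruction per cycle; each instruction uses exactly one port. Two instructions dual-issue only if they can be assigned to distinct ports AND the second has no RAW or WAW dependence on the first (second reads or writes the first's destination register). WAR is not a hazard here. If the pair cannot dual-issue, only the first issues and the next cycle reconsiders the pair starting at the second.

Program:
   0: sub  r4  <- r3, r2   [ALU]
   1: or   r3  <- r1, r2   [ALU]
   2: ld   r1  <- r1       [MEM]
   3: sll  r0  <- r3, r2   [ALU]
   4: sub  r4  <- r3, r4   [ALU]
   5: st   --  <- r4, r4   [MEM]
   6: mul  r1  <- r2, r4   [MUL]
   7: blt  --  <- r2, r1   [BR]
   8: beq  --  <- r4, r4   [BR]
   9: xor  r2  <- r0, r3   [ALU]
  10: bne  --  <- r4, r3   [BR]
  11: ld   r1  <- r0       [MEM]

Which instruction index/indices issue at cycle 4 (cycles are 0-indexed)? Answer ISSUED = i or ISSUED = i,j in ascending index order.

ISSUED = 7

c0: i0/i1 sub or  dual
c1: i2/i3 ld sll  dual
c2: i4 sub  RAW r4
c3: i5/i6 st mul  dual
c4: i7 blt  no-port BR/BR
c5: i8/i9 beq xor  dual
c6: i10 bne  no-port BR/MEM
c7: i11 ld  tail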